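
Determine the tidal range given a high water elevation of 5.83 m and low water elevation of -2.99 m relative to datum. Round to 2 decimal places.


Tidal range = High water - Low water
Tidal range = 5.83 - (-2.99)
Tidal range = 8.82 m

8.82


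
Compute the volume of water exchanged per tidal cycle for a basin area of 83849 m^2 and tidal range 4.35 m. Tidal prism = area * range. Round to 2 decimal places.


Tidal prism = Area * Tidal range
P = 83849 * 4.35
P = 364743.15 m^3

364743.15


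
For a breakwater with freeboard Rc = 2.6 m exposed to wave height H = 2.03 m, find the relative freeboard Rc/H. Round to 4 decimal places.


Relative freeboard = Rc / H
= 2.6 / 2.03
= 1.2808

1.2808


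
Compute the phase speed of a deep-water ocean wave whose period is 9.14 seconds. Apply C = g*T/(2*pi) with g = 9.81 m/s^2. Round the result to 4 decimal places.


We use the deep-water celerity formula:
C = g * T / (2 * pi)
C = 9.81 * 9.14 / (2 * 3.14159...)
C = 89.663400 / 6.283185
C = 14.2704 m/s

14.2704


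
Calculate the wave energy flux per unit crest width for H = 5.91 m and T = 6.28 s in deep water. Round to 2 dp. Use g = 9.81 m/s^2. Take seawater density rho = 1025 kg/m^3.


P = rho * g^2 * H^2 * T / (32 * pi)
P = 1025 * 9.81^2 * 5.91^2 * 6.28 / (32 * pi)
P = 1025 * 96.2361 * 34.9281 * 6.28 / 100.53096
P = 215226.94 W/m

215226.94


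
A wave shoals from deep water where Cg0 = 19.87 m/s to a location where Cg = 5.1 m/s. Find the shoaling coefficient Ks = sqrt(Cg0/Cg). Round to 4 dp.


Ks = sqrt(Cg0 / Cg)
Ks = sqrt(19.87 / 5.1)
Ks = sqrt(3.8961)
Ks = 1.9738

1.9738


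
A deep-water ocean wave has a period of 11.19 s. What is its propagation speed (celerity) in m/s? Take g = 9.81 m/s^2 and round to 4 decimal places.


We use the deep-water celerity formula:
C = g * T / (2 * pi)
C = 9.81 * 11.19 / (2 * 3.14159...)
C = 109.773900 / 6.283185
C = 17.4711 m/s

17.4711


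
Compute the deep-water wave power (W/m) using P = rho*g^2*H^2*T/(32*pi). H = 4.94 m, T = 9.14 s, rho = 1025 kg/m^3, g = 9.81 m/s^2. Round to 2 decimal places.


P = rho * g^2 * H^2 * T / (32 * pi)
P = 1025 * 9.81^2 * 4.94^2 * 9.14 / (32 * pi)
P = 1025 * 96.2361 * 24.4036 * 9.14 / 100.53096
P = 218857.85 W/m

218857.85


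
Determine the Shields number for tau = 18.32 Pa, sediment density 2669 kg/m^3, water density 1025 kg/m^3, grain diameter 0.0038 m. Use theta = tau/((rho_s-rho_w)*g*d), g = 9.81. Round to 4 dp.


theta = tau / ((rho_s - rho_w) * g * d)
rho_s - rho_w = 2669 - 1025 = 1644
Denominator = 1644 * 9.81 * 0.0038 = 61.285032
theta = 18.32 / 61.285032
theta = 0.2989

0.2989


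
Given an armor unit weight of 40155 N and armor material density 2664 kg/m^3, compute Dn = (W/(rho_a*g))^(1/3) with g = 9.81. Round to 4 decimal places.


V = W / (rho_a * g)
V = 40155 / (2664 * 9.81)
V = 40155 / 26133.84
V = 1.536514 m^3
Dn = V^(1/3) = 1.536514^(1/3)
Dn = 1.1539 m

1.1539


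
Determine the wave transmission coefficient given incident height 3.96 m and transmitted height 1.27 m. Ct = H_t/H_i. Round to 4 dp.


Ct = H_t / H_i
Ct = 1.27 / 3.96
Ct = 0.3207

0.3207


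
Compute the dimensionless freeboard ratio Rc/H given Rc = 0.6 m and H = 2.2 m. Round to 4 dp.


Relative freeboard = Rc / H
= 0.6 / 2.2
= 0.2727

0.2727


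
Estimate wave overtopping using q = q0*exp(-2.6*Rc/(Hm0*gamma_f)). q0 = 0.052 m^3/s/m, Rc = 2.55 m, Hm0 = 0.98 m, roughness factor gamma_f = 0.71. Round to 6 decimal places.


q = q0 * exp(-2.6 * Rc / (Hm0 * gamma_f))
Exponent = -2.6 * 2.55 / (0.98 * 0.71)
= -2.6 * 2.55 / 0.6958
= -9.528600
exp(-9.528600) = 0.000073
q = 0.052 * 0.000073
q = 0.000004 m^3/s/m

0.000004


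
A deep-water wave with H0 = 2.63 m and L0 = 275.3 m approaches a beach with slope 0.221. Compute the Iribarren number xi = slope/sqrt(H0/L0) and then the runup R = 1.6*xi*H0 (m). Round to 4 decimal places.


xi = slope / sqrt(H0/L0)
H0/L0 = 2.63/275.3 = 0.009553
sqrt(0.009553) = 0.097741
xi = 0.221 / 0.097741 = 2.261088
R = 1.6 * xi * H0 = 1.6 * 2.261088 * 2.63
R = 9.5147 m

9.5147


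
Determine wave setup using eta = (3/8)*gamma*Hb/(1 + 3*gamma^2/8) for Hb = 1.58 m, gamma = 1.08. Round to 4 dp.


eta = (3/8) * gamma * Hb / (1 + 3*gamma^2/8)
Numerator = (3/8) * 1.08 * 1.58 = 0.639900
Denominator = 1 + 3*1.08^2/8 = 1 + 0.437400 = 1.437400
eta = 0.639900 / 1.437400
eta = 0.4452 m

0.4452


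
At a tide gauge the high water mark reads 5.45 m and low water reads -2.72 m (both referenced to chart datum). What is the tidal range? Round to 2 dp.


Tidal range = High water - Low water
Tidal range = 5.45 - (-2.72)
Tidal range = 8.17 m

8.17


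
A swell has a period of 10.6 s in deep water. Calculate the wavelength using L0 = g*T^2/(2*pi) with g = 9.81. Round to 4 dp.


L0 = g * T^2 / (2 * pi)
L0 = 9.81 * 10.6^2 / (2 * pi)
L0 = 9.81 * 112.3600 / 6.28319
L0 = 1102.2516 / 6.28319
L0 = 175.4288 m

175.4288


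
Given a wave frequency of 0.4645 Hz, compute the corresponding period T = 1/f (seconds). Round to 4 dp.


T = 1 / f
T = 1 / 0.4645
T = 2.1529 s

2.1529


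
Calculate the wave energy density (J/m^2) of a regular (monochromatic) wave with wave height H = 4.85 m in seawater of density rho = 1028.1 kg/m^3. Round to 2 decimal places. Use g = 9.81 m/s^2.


E = (1/8) * rho * g * H^2
E = (1/8) * 1028.1 * 9.81 * 4.85^2
E = 0.125 * 1028.1 * 9.81 * 23.5225
E = 29655.00 J/m^2

29655.00


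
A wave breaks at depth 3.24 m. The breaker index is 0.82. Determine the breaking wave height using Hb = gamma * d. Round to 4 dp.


Hb = gamma * d
Hb = 0.82 * 3.24
Hb = 2.6568 m

2.6568


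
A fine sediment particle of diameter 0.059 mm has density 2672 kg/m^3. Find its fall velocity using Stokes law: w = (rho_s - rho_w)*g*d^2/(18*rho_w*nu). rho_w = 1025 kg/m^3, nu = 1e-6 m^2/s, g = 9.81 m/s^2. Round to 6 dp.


w = (rho_s - rho_w) * g * d^2 / (18 * rho_w * nu)
d = 0.059 mm = 0.000059 m
rho_s - rho_w = 2672 - 1025 = 1647
Numerator = 1647 * 9.81 * (0.000059)^2 = 0.000056242761
Denominator = 18 * 1025 * 1e-6 = 0.018450
w = 0.003048 m/s

0.003048


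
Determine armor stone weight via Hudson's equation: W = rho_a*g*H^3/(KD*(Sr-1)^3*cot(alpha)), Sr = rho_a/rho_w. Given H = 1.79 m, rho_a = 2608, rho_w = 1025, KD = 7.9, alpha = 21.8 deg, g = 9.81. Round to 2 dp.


Sr = rho_a / rho_w = 2608 / 1025 = 2.544390
(Sr - 1) = 1.544390
(Sr - 1)^3 = 3.683589
cot(21.8) = 1 / tan(21.8) = 1 / 0.399971 = 2.500178
Numerator = 2608 * 9.81 * 1.79^3 = 146735.6659
Denominator = 7.9 * 3.683589 * 2.500178 = 72.756070
W = 146735.6659 / 72.756070
W = 2016.82 N

2016.82


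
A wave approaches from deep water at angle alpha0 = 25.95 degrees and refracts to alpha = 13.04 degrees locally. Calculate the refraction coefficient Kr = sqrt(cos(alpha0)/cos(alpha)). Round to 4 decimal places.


Kr = sqrt(cos(alpha0) / cos(alpha))
cos(25.95) = 0.899176
cos(13.04) = 0.974213
Kr = sqrt(0.899176 / 0.974213)
Kr = sqrt(0.922977)
Kr = 0.9607

0.9607


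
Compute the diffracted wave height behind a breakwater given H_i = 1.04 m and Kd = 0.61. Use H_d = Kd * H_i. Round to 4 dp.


H_d = Kd * H_i
H_d = 0.61 * 1.04
H_d = 0.6344 m

0.6344


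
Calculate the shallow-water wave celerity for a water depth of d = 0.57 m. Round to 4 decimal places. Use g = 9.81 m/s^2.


Using the shallow-water approximation:
C = sqrt(g * d) = sqrt(9.81 * 0.57)
C = sqrt(5.5917)
C = 2.3647 m/s

2.3647


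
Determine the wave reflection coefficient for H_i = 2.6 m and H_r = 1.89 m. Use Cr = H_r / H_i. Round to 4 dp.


Cr = H_r / H_i
Cr = 1.89 / 2.6
Cr = 0.7269

0.7269


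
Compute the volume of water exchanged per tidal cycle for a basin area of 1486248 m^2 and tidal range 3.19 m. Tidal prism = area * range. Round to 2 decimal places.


Tidal prism = Area * Tidal range
P = 1486248 * 3.19
P = 4741131.12 m^3

4741131.12


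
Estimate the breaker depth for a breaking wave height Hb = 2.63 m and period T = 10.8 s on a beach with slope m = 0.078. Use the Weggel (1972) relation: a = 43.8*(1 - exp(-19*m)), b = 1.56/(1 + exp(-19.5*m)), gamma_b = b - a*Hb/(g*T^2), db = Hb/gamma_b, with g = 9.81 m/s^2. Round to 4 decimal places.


a = 43.8 * (1 - exp(-19 * m))
exp(-19 * 0.078) = exp(-1.4820) = 0.227183
a = 43.8 * (1 - 0.227183) = 33.849390
b = 1.56 / (1 + exp(-19.5 * m))
exp(-19.5 * 0.078) = exp(-1.5210) = 0.218493
b = 1.56 / (1 + 0.218493) = 1.280270
Hb / (g * T^2) = 2.63 / (9.81 * 10.8^2) = 2.63 / 1144.2384 = 0.00229847
gamma_b = b - a * Hb/(g*T^2) = 1.280270 - 33.849390 * 0.00229847 = 1.202468
db = Hb / gamma_b = 2.63 / 1.202468
db = 2.1872 m

2.1872


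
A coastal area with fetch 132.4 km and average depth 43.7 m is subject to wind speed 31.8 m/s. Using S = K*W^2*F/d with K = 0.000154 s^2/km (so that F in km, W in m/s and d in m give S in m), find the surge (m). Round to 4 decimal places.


S = K * W^2 * F / d
W^2 = 31.8^2 = 1011.24
S = 0.000154 * 1011.24 * 132.4 / 43.7
Numerator = 0.000154 * 1011.24 * 132.4 = 20.618779
S = 20.618779 / 43.7 = 0.4718 m

0.4718


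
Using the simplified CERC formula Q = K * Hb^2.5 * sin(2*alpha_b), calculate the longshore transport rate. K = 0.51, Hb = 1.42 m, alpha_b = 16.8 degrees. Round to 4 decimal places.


Q = K * Hb^2.5 * sin(2 * alpha_b)
Hb^2.5 = 1.42^2.5 = 2.402818
sin(2 * 16.8) = sin(33.6) = 0.553392
Q = 0.51 * 2.402818 * 0.553392
Q = 0.6781 m^3/s

0.6781


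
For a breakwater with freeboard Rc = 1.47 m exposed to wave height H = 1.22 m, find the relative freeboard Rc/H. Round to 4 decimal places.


Relative freeboard = Rc / H
= 1.47 / 1.22
= 1.2049

1.2049


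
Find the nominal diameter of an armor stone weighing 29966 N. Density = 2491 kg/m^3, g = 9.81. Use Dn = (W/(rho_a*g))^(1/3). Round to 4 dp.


V = W / (rho_a * g)
V = 29966 / (2491 * 9.81)
V = 29966 / 24436.71
V = 1.226270 m^3
Dn = V^(1/3) = 1.226270^(1/3)
Dn = 1.0704 m

1.0704


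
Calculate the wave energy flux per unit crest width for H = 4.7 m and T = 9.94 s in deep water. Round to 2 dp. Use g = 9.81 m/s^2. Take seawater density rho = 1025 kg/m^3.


P = rho * g^2 * H^2 * T / (32 * pi)
P = 1025 * 9.81^2 * 4.7^2 * 9.94 / (32 * pi)
P = 1025 * 96.2361 * 22.0900 * 9.94 / 100.53096
P = 215448.82 W/m

215448.82


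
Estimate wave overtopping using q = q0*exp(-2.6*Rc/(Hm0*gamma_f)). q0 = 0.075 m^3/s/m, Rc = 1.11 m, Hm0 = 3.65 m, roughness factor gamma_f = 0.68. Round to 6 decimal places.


q = q0 * exp(-2.6 * Rc / (Hm0 * gamma_f))
Exponent = -2.6 * 1.11 / (3.65 * 0.68)
= -2.6 * 1.11 / 2.4820
= -1.162772
exp(-1.162772) = 0.312618
q = 0.075 * 0.312618
q = 0.023446 m^3/s/m

0.023446


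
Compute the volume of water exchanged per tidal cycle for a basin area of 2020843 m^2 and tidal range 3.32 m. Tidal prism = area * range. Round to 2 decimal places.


Tidal prism = Area * Tidal range
P = 2020843 * 3.32
P = 6709198.76 m^3

6709198.76


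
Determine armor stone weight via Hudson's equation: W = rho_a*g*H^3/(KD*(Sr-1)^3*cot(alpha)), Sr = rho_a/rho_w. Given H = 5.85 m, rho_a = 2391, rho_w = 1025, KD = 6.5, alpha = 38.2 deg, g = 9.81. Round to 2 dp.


Sr = rho_a / rho_w = 2391 / 1025 = 2.332683
(Sr - 1) = 1.332683
(Sr - 1)^3 = 2.366903
cot(38.2) = 1 / tan(38.2) = 1 / 0.786922 = 1.270773
Numerator = 2391 * 9.81 * 5.85^3 = 4695871.2575
Denominator = 6.5 * 2.366903 * 1.270773 = 19.550684
W = 4695871.2575 / 19.550684
W = 240189.62 N

240189.62


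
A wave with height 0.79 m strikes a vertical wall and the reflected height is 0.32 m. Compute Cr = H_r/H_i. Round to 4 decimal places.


Cr = H_r / H_i
Cr = 0.32 / 0.79
Cr = 0.4051

0.4051


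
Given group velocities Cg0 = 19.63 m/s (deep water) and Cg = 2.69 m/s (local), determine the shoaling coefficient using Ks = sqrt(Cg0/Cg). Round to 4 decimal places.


Ks = sqrt(Cg0 / Cg)
Ks = sqrt(19.63 / 2.69)
Ks = sqrt(7.2974)
Ks = 2.7014

2.7014


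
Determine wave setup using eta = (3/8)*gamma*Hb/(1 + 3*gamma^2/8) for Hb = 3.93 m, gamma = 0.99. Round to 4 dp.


eta = (3/8) * gamma * Hb / (1 + 3*gamma^2/8)
Numerator = (3/8) * 0.99 * 3.93 = 1.459013
Denominator = 1 + 3*0.99^2/8 = 1 + 0.367538 = 1.367538
eta = 1.459013 / 1.367538
eta = 1.0669 m

1.0669


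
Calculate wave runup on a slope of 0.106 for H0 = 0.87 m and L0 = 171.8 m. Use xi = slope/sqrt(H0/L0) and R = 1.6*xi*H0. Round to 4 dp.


xi = slope / sqrt(H0/L0)
H0/L0 = 0.87/171.8 = 0.005064
sqrt(0.005064) = 0.071162
xi = 0.106 / 0.071162 = 1.489559
R = 1.6 * xi * H0 = 1.6 * 1.489559 * 0.87
R = 2.0735 m

2.0735


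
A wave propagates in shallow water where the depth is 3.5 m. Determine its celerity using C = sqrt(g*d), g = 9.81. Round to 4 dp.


Using the shallow-water approximation:
C = sqrt(g * d) = sqrt(9.81 * 3.5)
C = sqrt(34.3350)
C = 5.8596 m/s

5.8596


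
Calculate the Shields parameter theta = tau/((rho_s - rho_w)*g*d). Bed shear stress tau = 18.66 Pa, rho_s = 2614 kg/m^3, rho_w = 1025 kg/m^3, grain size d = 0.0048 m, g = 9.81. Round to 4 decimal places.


theta = tau / ((rho_s - rho_w) * g * d)
rho_s - rho_w = 2614 - 1025 = 1589
Denominator = 1589 * 9.81 * 0.0048 = 74.822832
theta = 18.66 / 74.822832
theta = 0.2494

0.2494


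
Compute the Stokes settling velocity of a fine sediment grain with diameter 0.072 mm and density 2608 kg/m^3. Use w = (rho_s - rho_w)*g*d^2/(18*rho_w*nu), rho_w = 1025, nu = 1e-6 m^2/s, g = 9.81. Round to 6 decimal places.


w = (rho_s - rho_w) * g * d^2 / (18 * rho_w * nu)
d = 0.072 mm = 0.000072 m
rho_s - rho_w = 2608 - 1025 = 1583
Numerator = 1583 * 9.81 * (0.000072)^2 = 0.000080503528
Denominator = 18 * 1025 * 1e-6 = 0.018450
w = 0.004363 m/s

0.004363


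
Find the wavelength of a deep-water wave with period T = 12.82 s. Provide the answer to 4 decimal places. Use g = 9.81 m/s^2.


L0 = g * T^2 / (2 * pi)
L0 = 9.81 * 12.82^2 / (2 * pi)
L0 = 9.81 * 164.3524 / 6.28319
L0 = 1612.2970 / 6.28319
L0 = 256.6050 m

256.6050


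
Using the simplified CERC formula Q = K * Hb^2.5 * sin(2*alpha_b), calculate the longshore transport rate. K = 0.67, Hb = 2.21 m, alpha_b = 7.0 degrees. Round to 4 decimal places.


Q = K * Hb^2.5 * sin(2 * alpha_b)
Hb^2.5 = 2.21^2.5 = 7.260737
sin(2 * 7.0) = sin(14.0) = 0.241922
Q = 0.67 * 7.260737 * 0.241922
Q = 1.1769 m^3/s

1.1769


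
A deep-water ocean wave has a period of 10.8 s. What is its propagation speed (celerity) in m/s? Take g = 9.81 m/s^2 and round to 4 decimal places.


We use the deep-water celerity formula:
C = g * T / (2 * pi)
C = 9.81 * 10.8 / (2 * 3.14159...)
C = 105.948000 / 6.283185
C = 16.8621 m/s

16.8621


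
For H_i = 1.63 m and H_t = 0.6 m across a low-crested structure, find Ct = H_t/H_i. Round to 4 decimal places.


Ct = H_t / H_i
Ct = 0.6 / 1.63
Ct = 0.3681

0.3681


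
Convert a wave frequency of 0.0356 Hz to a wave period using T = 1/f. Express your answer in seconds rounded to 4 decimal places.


T = 1 / f
T = 1 / 0.0356
T = 28.0899 s

28.0899


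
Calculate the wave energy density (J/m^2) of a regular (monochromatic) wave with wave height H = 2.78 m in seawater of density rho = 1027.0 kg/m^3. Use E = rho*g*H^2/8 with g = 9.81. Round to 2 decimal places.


E = (1/8) * rho * g * H^2
E = (1/8) * 1027.0 * 9.81 * 2.78^2
E = 0.125 * 1027.0 * 9.81 * 7.7284
E = 9732.83 J/m^2

9732.83


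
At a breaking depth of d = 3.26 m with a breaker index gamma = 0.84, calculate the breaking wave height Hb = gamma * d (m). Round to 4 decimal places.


Hb = gamma * d
Hb = 0.84 * 3.26
Hb = 2.7384 m

2.7384


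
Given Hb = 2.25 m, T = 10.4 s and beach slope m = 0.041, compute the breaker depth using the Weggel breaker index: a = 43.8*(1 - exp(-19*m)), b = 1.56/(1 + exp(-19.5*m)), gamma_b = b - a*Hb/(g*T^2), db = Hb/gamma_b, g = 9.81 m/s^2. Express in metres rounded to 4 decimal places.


a = 43.8 * (1 - exp(-19 * m))
exp(-19 * 0.041) = exp(-0.7790) = 0.458865
a = 43.8 * (1 - 0.458865) = 23.701728
b = 1.56 / (1 + exp(-19.5 * m))
exp(-19.5 * 0.041) = exp(-0.7995) = 0.449554
b = 1.56 / (1 + 0.449554) = 1.076193
Hb / (g * T^2) = 2.25 / (9.81 * 10.4^2) = 2.25 / 1061.0496 = 0.00212054
gamma_b = b - a * Hb/(g*T^2) = 1.076193 - 23.701728 * 0.00212054 = 1.025933
db = Hb / gamma_b = 2.25 / 1.025933
db = 2.1931 m

2.1931


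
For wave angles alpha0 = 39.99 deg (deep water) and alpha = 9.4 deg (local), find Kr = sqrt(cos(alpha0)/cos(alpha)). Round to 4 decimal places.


Kr = sqrt(cos(alpha0) / cos(alpha))
cos(39.99) = 0.766157
cos(9.4) = 0.986572
Kr = sqrt(0.766157 / 0.986572)
Kr = sqrt(0.776584)
Kr = 0.8812

0.8812


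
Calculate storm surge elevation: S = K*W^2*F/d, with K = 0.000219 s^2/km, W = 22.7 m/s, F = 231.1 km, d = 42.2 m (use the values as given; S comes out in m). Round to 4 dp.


S = K * W^2 * F / d
W^2 = 22.7^2 = 515.29
S = 0.000219 * 515.29 * 231.1 / 42.2
Numerator = 0.000219 * 515.29 * 231.1 = 26.079291
S = 26.079291 / 42.2 = 0.6180 m

0.6180


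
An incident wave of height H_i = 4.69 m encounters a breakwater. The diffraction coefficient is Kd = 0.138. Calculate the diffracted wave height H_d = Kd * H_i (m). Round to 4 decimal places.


H_d = Kd * H_i
H_d = 0.138 * 4.69
H_d = 0.6472 m

0.6472


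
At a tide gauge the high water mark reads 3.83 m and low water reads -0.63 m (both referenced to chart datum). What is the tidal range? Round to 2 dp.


Tidal range = High water - Low water
Tidal range = 3.83 - (-0.63)
Tidal range = 4.46 m

4.46


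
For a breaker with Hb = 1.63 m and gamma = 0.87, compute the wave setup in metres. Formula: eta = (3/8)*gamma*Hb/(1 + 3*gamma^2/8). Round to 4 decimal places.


eta = (3/8) * gamma * Hb / (1 + 3*gamma^2/8)
Numerator = (3/8) * 0.87 * 1.63 = 0.531787
Denominator = 1 + 3*0.87^2/8 = 1 + 0.283838 = 1.283838
eta = 0.531787 / 1.283838
eta = 0.4142 m

0.4142


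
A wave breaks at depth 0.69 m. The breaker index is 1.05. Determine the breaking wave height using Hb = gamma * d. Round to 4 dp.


Hb = gamma * d
Hb = 1.05 * 0.69
Hb = 0.7245 m

0.7245


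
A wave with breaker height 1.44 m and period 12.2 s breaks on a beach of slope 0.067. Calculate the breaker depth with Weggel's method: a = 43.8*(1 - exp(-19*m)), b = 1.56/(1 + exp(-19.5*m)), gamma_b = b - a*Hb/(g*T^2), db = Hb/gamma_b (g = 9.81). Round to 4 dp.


a = 43.8 * (1 - exp(-19 * m))
exp(-19 * 0.067) = exp(-1.2730) = 0.279990
a = 43.8 * (1 - 0.279990) = 31.536421
b = 1.56 / (1 + exp(-19.5 * m))
exp(-19.5 * 0.067) = exp(-1.3065) = 0.270766
b = 1.56 / (1 + 0.270766) = 1.227606
Hb / (g * T^2) = 1.44 / (9.81 * 12.2^2) = 1.44 / 1460.1204 = 0.00098622
gamma_b = b - a * Hb/(g*T^2) = 1.227606 - 31.536421 * 0.00098622 = 1.196504
db = Hb / gamma_b = 1.44 / 1.196504
db = 1.2035 m

1.2035


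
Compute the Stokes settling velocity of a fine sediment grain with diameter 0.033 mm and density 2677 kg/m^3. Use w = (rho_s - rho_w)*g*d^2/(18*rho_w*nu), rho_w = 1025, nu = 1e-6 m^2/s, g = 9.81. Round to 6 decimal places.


w = (rho_s - rho_w) * g * d^2 / (18 * rho_w * nu)
d = 0.033 mm = 0.000033 m
rho_s - rho_w = 2677 - 1025 = 1652
Numerator = 1652 * 9.81 * (0.000033)^2 = 0.000017648465
Denominator = 18 * 1025 * 1e-6 = 0.018450
w = 0.000957 m/s

0.000957


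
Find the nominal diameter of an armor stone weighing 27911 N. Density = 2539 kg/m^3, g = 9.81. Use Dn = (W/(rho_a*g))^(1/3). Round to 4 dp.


V = W / (rho_a * g)
V = 27911 / (2539 * 9.81)
V = 27911 / 24907.59
V = 1.120582 m^3
Dn = V^(1/3) = 1.120582^(1/3)
Dn = 1.0387 m

1.0387


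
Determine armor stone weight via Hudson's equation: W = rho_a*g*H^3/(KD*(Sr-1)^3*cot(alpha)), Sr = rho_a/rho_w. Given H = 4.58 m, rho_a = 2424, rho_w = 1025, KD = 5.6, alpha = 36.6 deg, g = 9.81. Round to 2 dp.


Sr = rho_a / rho_w = 2424 / 1025 = 2.364878
(Sr - 1) = 1.364878
(Sr - 1)^3 = 2.542621
cot(36.6) = 1 / tan(36.6) = 1 / 0.742666 = 1.346501
Numerator = 2424 * 9.81 * 4.58^3 = 2284536.2671
Denominator = 5.6 * 2.542621 * 1.346501 = 19.172392
W = 2284536.2671 / 19.172392
W = 119157.60 N

119157.60


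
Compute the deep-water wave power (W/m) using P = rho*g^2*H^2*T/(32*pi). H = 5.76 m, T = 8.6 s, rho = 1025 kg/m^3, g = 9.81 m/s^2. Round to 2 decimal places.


P = rho * g^2 * H^2 * T / (32 * pi)
P = 1025 * 9.81^2 * 5.76^2 * 8.6 / (32 * pi)
P = 1025 * 96.2361 * 33.1776 * 8.6 / 100.53096
P = 279966.10 W/m

279966.10


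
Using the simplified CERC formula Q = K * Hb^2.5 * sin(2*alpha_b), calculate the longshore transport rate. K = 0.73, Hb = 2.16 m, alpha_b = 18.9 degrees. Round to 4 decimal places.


Q = K * Hb^2.5 * sin(2 * alpha_b)
Hb^2.5 = 2.16^2.5 = 6.857004
sin(2 * 18.9) = sin(37.8) = 0.612907
Q = 0.73 * 6.857004 * 0.612907
Q = 3.0680 m^3/s

3.0680


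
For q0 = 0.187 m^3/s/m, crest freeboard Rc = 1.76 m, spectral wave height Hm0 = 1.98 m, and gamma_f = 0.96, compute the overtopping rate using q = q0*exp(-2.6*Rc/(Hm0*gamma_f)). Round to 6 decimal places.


q = q0 * exp(-2.6 * Rc / (Hm0 * gamma_f))
Exponent = -2.6 * 1.76 / (1.98 * 0.96)
= -2.6 * 1.76 / 1.9008
= -2.407407
exp(-2.407407) = 0.090048
q = 0.187 * 0.090048
q = 0.016839 m^3/s/m

0.016839


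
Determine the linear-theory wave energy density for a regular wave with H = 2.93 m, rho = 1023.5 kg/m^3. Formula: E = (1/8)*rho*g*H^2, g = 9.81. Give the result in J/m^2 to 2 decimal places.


E = (1/8) * rho * g * H^2
E = (1/8) * 1023.5 * 9.81 * 2.93^2
E = 0.125 * 1023.5 * 9.81 * 8.5849
E = 10774.62 J/m^2

10774.62


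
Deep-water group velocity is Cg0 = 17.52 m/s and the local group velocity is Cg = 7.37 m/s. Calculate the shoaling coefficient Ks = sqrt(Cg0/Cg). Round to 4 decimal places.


Ks = sqrt(Cg0 / Cg)
Ks = sqrt(17.52 / 7.37)
Ks = sqrt(2.3772)
Ks = 1.5418

1.5418


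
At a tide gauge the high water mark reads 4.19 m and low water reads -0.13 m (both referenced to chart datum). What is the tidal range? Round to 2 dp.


Tidal range = High water - Low water
Tidal range = 4.19 - (-0.13)
Tidal range = 4.32 m

4.32


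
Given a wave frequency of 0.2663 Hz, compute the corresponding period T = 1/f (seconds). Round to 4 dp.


T = 1 / f
T = 1 / 0.2663
T = 3.7552 s

3.7552


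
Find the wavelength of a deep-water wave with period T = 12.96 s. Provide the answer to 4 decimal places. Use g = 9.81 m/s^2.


L0 = g * T^2 / (2 * pi)
L0 = 9.81 * 12.96^2 / (2 * pi)
L0 = 9.81 * 167.9616 / 6.28319
L0 = 1647.7033 / 6.28319
L0 = 262.2401 m

262.2401


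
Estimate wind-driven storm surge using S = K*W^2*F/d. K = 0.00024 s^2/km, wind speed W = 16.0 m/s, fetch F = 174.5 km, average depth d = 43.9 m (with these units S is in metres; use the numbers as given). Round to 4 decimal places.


S = K * W^2 * F / d
W^2 = 16.0^2 = 256.00
S = 0.00024 * 256.00 * 174.5 / 43.9
Numerator = 0.00024 * 256.00 * 174.5 = 10.721280
S = 10.721280 / 43.9 = 0.2442 m

0.2442


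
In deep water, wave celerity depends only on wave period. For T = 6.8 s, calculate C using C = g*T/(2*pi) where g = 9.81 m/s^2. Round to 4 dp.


We use the deep-water celerity formula:
C = g * T / (2 * pi)
C = 9.81 * 6.8 / (2 * 3.14159...)
C = 66.708000 / 6.283185
C = 10.6169 m/s

10.6169


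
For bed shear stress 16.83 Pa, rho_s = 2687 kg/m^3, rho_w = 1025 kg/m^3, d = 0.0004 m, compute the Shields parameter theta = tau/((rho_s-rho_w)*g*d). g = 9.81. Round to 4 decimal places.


theta = tau / ((rho_s - rho_w) * g * d)
rho_s - rho_w = 2687 - 1025 = 1662
Denominator = 1662 * 9.81 * 0.0004 = 6.521688
theta = 16.83 / 6.521688
theta = 2.5806

2.5806


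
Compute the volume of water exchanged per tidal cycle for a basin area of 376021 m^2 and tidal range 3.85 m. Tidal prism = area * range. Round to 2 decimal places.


Tidal prism = Area * Tidal range
P = 376021 * 3.85
P = 1447680.85 m^3

1447680.85


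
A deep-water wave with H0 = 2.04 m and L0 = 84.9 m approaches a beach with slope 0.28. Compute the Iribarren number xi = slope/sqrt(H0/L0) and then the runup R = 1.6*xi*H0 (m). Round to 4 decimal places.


xi = slope / sqrt(H0/L0)
H0/L0 = 2.04/84.9 = 0.024028
sqrt(0.024028) = 0.155011
xi = 0.28 / 0.155011 = 1.806329
R = 1.6 * xi * H0 = 1.6 * 1.806329 * 2.04
R = 5.8959 m

5.8959


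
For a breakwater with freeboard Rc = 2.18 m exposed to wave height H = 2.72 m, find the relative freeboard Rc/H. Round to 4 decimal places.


Relative freeboard = Rc / H
= 2.18 / 2.72
= 0.8015

0.8015


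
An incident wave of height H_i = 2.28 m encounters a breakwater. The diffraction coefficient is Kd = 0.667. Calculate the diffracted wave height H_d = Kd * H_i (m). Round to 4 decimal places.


H_d = Kd * H_i
H_d = 0.667 * 2.28
H_d = 1.5208 m

1.5208


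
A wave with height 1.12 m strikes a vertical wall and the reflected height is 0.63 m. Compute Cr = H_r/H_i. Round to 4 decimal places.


Cr = H_r / H_i
Cr = 0.63 / 1.12
Cr = 0.5625

0.5625


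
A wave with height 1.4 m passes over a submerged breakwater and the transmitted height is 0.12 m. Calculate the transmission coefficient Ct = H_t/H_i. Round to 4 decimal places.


Ct = H_t / H_i
Ct = 0.12 / 1.4
Ct = 0.0857

0.0857


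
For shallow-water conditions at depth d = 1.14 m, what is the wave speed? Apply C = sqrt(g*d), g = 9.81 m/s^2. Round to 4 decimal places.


Using the shallow-water approximation:
C = sqrt(g * d) = sqrt(9.81 * 1.14)
C = sqrt(11.1834)
C = 3.3442 m/s

3.3442


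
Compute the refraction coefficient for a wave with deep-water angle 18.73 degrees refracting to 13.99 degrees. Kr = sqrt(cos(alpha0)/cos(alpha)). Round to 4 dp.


Kr = sqrt(cos(alpha0) / cos(alpha))
cos(18.73) = 0.947042
cos(13.99) = 0.970338
Kr = sqrt(0.947042 / 0.970338)
Kr = sqrt(0.975992)
Kr = 0.9879

0.9879


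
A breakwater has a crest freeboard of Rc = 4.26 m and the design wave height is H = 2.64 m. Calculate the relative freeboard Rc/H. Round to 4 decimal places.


Relative freeboard = Rc / H
= 4.26 / 2.64
= 1.6136

1.6136


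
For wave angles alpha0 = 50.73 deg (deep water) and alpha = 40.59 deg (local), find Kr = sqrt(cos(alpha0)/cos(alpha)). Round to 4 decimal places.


Kr = sqrt(cos(alpha0) / cos(alpha))
cos(50.73) = 0.632976
cos(40.59) = 0.759385
Kr = sqrt(0.632976 / 0.759385)
Kr = sqrt(0.833537)
Kr = 0.9130

0.9130


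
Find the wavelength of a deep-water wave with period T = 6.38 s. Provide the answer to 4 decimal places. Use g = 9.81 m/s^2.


L0 = g * T^2 / (2 * pi)
L0 = 9.81 * 6.38^2 / (2 * pi)
L0 = 9.81 * 40.7044 / 6.28319
L0 = 399.3102 / 6.28319
L0 = 63.5522 m

63.5522


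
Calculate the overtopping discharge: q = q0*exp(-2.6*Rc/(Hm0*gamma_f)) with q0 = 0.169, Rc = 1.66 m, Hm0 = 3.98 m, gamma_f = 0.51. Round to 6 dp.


q = q0 * exp(-2.6 * Rc / (Hm0 * gamma_f))
Exponent = -2.6 * 1.66 / (3.98 * 0.51)
= -2.6 * 1.66 / 2.0298
= -2.126318
exp(-2.126318) = 0.119276
q = 0.169 * 0.119276
q = 0.020158 m^3/s/m

0.020158


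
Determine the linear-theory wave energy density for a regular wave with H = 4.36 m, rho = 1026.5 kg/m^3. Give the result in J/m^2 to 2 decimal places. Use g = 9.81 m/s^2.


E = (1/8) * rho * g * H^2
E = (1/8) * 1026.5 * 9.81 * 4.36^2
E = 0.125 * 1026.5 * 9.81 * 19.0096
E = 23928.25 J/m^2

23928.25


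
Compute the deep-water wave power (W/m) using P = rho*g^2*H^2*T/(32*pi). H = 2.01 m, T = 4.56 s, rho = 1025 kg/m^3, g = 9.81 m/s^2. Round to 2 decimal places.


P = rho * g^2 * H^2 * T / (32 * pi)
P = 1025 * 9.81^2 * 2.01^2 * 4.56 / (32 * pi)
P = 1025 * 96.2361 * 4.0401 * 4.56 / 100.53096
P = 18076.69 W/m

18076.69


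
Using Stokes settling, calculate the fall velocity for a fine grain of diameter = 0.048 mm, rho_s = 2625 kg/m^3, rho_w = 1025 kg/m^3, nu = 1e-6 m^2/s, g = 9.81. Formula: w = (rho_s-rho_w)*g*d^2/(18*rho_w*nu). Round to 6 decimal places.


w = (rho_s - rho_w) * g * d^2 / (18 * rho_w * nu)
d = 0.048 mm = 0.000048 m
rho_s - rho_w = 2625 - 1025 = 1600
Numerator = 1600 * 9.81 * (0.000048)^2 = 0.000036163584
Denominator = 18 * 1025 * 1e-6 = 0.018450
w = 0.001960 m/s

0.001960


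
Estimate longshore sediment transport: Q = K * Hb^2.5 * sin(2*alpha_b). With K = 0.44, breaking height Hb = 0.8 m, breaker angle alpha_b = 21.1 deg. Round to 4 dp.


Q = K * Hb^2.5 * sin(2 * alpha_b)
Hb^2.5 = 0.8^2.5 = 0.572433
sin(2 * 21.1) = sin(42.2) = 0.671721
Q = 0.44 * 0.572433 * 0.671721
Q = 0.1692 m^3/s

0.1692


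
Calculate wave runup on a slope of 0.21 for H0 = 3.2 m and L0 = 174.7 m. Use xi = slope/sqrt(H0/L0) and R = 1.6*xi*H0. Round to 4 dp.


xi = slope / sqrt(H0/L0)
H0/L0 = 3.2/174.7 = 0.018317
sqrt(0.018317) = 0.135341
xi = 0.21 / 0.135341 = 1.551639
R = 1.6 * xi * H0 = 1.6 * 1.551639 * 3.2
R = 7.9444 m

7.9444


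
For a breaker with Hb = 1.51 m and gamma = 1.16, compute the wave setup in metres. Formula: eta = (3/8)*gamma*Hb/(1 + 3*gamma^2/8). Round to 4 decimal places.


eta = (3/8) * gamma * Hb / (1 + 3*gamma^2/8)
Numerator = (3/8) * 1.16 * 1.51 = 0.656850
Denominator = 1 + 3*1.16^2/8 = 1 + 0.504600 = 1.504600
eta = 0.656850 / 1.504600
eta = 0.4366 m

0.4366


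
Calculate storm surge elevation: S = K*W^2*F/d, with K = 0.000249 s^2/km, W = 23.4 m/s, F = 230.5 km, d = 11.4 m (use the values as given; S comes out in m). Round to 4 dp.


S = K * W^2 * F / d
W^2 = 23.4^2 = 547.56
S = 0.000249 * 547.56 * 230.5 / 11.4
Numerator = 0.000249 * 547.56 * 230.5 = 31.426932
S = 31.426932 / 11.4 = 2.7567 m

2.7567


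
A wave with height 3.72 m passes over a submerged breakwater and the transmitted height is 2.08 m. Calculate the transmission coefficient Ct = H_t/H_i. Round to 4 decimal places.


Ct = H_t / H_i
Ct = 2.08 / 3.72
Ct = 0.5591

0.5591


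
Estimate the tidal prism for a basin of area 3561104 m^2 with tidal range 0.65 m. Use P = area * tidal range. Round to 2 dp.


Tidal prism = Area * Tidal range
P = 3561104 * 0.65
P = 2314717.60 m^3

2314717.60


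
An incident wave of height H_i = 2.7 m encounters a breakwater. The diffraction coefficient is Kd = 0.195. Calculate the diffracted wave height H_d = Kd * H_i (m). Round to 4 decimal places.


H_d = Kd * H_i
H_d = 0.195 * 2.7
H_d = 0.5265 m

0.5265


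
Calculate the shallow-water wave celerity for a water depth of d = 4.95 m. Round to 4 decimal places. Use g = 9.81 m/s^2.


Using the shallow-water approximation:
C = sqrt(g * d) = sqrt(9.81 * 4.95)
C = sqrt(48.5595)
C = 6.9685 m/s

6.9685


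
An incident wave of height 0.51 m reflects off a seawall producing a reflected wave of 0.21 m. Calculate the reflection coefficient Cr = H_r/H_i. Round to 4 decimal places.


Cr = H_r / H_i
Cr = 0.21 / 0.51
Cr = 0.4118

0.4118


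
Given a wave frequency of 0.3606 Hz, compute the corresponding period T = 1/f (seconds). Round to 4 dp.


T = 1 / f
T = 1 / 0.3606
T = 2.7732 s

2.7732


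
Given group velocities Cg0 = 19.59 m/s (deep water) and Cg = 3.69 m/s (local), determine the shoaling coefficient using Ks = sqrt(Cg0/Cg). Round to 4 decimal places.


Ks = sqrt(Cg0 / Cg)
Ks = sqrt(19.59 / 3.69)
Ks = sqrt(5.3089)
Ks = 2.3041

2.3041


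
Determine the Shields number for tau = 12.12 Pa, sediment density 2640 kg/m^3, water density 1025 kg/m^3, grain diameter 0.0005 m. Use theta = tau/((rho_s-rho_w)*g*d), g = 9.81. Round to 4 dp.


theta = tau / ((rho_s - rho_w) * g * d)
rho_s - rho_w = 2640 - 1025 = 1615
Denominator = 1615 * 9.81 * 0.0005 = 7.921575
theta = 12.12 / 7.921575
theta = 1.5300

1.5300


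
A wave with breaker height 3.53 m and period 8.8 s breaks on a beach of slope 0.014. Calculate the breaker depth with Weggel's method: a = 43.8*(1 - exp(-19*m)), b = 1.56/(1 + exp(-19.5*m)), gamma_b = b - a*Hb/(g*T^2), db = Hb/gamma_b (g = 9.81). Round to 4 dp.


a = 43.8 * (1 - exp(-19 * m))
exp(-19 * 0.014) = exp(-0.2660) = 0.766439
a = 43.8 * (1 - 0.766439) = 10.229966
b = 1.56 / (1 + exp(-19.5 * m))
exp(-19.5 * 0.014) = exp(-0.2730) = 0.761093
b = 1.56 / (1 + 0.761093) = 0.885814
Hb / (g * T^2) = 3.53 / (9.81 * 8.8^2) = 3.53 / 759.6864 = 0.00464665
gamma_b = b - a * Hb/(g*T^2) = 0.885814 - 10.229966 * 0.00464665 = 0.838279
db = Hb / gamma_b = 3.53 / 0.838279
db = 4.2110 m

4.2110


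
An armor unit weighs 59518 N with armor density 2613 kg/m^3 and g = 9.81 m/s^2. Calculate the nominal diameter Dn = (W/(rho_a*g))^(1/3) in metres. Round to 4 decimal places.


V = W / (rho_a * g)
V = 59518 / (2613 * 9.81)
V = 59518 / 25633.53
V = 2.321881 m^3
Dn = V^(1/3) = 2.321881^(1/3)
Dn = 1.3242 m

1.3242


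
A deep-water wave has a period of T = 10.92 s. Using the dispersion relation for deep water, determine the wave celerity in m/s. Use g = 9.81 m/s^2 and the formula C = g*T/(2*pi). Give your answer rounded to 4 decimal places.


We use the deep-water celerity formula:
C = g * T / (2 * pi)
C = 9.81 * 10.92 / (2 * 3.14159...)
C = 107.125200 / 6.283185
C = 17.0495 m/s

17.0495


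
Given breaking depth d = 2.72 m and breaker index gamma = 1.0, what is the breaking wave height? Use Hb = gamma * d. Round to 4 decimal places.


Hb = gamma * d
Hb = 1.0 * 2.72
Hb = 2.7200 m

2.7200


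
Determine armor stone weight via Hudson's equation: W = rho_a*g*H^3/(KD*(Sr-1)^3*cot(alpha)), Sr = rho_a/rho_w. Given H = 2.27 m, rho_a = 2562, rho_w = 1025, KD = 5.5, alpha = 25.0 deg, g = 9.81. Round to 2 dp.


Sr = rho_a / rho_w = 2562 / 1025 = 2.499512
(Sr - 1) = 1.499512
(Sr - 1)^3 = 3.371708
cot(25.0) = 1 / tan(25.0) = 1 / 0.466308 = 2.144507
Numerator = 2562 * 9.81 * 2.27^3 = 293985.3604
Denominator = 5.5 * 3.371708 * 2.144507 = 39.768586
W = 293985.3604 / 39.768586
W = 7392.40 N

7392.40


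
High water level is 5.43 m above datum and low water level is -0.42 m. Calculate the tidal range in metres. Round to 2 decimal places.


Tidal range = High water - Low water
Tidal range = 5.43 - (-0.42)
Tidal range = 5.85 m

5.85


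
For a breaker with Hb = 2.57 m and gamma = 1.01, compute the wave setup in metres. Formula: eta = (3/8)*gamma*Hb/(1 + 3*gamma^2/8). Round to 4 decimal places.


eta = (3/8) * gamma * Hb / (1 + 3*gamma^2/8)
Numerator = (3/8) * 1.01 * 2.57 = 0.973388
Denominator = 1 + 3*1.01^2/8 = 1 + 0.382538 = 1.382538
eta = 0.973388 / 1.382538
eta = 0.7041 m

0.7041


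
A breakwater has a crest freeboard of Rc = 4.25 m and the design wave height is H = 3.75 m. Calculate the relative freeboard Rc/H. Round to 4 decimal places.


Relative freeboard = Rc / H
= 4.25 / 3.75
= 1.1333

1.1333


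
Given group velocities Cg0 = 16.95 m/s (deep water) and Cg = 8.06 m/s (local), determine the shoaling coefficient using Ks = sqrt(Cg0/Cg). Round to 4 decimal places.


Ks = sqrt(Cg0 / Cg)
Ks = sqrt(16.95 / 8.06)
Ks = sqrt(2.1030)
Ks = 1.4502

1.4502


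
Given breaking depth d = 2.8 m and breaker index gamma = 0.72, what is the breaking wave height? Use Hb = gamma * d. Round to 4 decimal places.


Hb = gamma * d
Hb = 0.72 * 2.8
Hb = 2.0160 m

2.0160


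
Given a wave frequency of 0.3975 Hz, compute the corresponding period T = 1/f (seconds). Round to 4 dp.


T = 1 / f
T = 1 / 0.3975
T = 2.5157 s

2.5157


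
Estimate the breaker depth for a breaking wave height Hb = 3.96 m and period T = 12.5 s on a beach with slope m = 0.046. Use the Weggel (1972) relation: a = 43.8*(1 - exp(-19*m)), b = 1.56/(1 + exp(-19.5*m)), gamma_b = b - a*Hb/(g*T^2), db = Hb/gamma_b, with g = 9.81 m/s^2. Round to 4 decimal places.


a = 43.8 * (1 - exp(-19 * m))
exp(-19 * 0.046) = exp(-0.8740) = 0.417279
a = 43.8 * (1 - 0.417279) = 25.523176
b = 1.56 / (1 + exp(-19.5 * m))
exp(-19.5 * 0.046) = exp(-0.8970) = 0.407791
b = 1.56 / (1 + 0.407791) = 1.108119
Hb / (g * T^2) = 3.96 / (9.81 * 12.5^2) = 3.96 / 1532.8125 = 0.00258349
gamma_b = b - a * Hb/(g*T^2) = 1.108119 - 25.523176 * 0.00258349 = 1.042180
db = Hb / gamma_b = 3.96 / 1.042180
db = 3.7997 m

3.7997


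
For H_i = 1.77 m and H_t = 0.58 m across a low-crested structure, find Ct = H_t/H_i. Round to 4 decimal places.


Ct = H_t / H_i
Ct = 0.58 / 1.77
Ct = 0.3277

0.3277


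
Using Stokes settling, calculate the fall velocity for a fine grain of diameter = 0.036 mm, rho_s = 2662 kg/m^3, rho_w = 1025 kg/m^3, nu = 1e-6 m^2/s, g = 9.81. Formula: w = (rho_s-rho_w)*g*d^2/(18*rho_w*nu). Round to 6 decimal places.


w = (rho_s - rho_w) * g * d^2 / (18 * rho_w * nu)
d = 0.036 mm = 0.000036 m
rho_s - rho_w = 2662 - 1025 = 1637
Numerator = 1637 * 9.81 * (0.000036)^2 = 0.000020812425
Denominator = 18 * 1025 * 1e-6 = 0.018450
w = 0.001128 m/s

0.001128


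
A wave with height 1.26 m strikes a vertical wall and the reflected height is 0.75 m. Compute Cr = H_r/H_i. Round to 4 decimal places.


Cr = H_r / H_i
Cr = 0.75 / 1.26
Cr = 0.5952

0.5952


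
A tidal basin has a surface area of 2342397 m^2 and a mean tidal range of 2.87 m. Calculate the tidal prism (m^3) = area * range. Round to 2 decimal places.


Tidal prism = Area * Tidal range
P = 2342397 * 2.87
P = 6722679.39 m^3

6722679.39


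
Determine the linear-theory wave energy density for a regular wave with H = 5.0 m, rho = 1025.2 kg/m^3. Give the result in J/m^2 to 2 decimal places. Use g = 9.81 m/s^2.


E = (1/8) * rho * g * H^2
E = (1/8) * 1025.2 * 9.81 * 5.0^2
E = 0.125 * 1025.2 * 9.81 * 25.0000
E = 31428.79 J/m^2

31428.79


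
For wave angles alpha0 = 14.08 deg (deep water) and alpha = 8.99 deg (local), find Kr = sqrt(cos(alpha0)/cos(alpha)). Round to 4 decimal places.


Kr = sqrt(cos(alpha0) / cos(alpha))
cos(14.08) = 0.969957
cos(8.99) = 0.987716
Kr = sqrt(0.969957 / 0.987716)
Kr = sqrt(0.982020)
Kr = 0.9910

0.9910


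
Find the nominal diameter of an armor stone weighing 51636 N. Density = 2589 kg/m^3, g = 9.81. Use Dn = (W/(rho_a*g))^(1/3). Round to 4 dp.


V = W / (rho_a * g)
V = 51636 / (2589 * 9.81)
V = 51636 / 25398.09
V = 2.033066 m^3
Dn = V^(1/3) = 2.033066^(1/3)
Dn = 1.2668 m

1.2668


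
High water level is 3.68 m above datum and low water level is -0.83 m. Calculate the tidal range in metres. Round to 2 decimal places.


Tidal range = High water - Low water
Tidal range = 3.68 - (-0.83)
Tidal range = 4.51 m

4.51


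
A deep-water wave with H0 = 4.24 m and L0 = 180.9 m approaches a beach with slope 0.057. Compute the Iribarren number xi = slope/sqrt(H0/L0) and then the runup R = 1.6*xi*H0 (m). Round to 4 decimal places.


xi = slope / sqrt(H0/L0)
H0/L0 = 4.24/180.9 = 0.023438
sqrt(0.023438) = 0.153096
xi = 0.057 / 0.153096 = 0.372316
R = 1.6 * xi * H0 = 1.6 * 0.372316 * 4.24
R = 2.5258 m

2.5258


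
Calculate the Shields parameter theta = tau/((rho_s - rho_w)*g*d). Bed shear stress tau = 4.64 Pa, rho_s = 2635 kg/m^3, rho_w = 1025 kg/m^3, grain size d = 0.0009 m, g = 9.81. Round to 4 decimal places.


theta = tau / ((rho_s - rho_w) * g * d)
rho_s - rho_w = 2635 - 1025 = 1610
Denominator = 1610 * 9.81 * 0.0009 = 14.214690
theta = 4.64 / 14.214690
theta = 0.3264

0.3264


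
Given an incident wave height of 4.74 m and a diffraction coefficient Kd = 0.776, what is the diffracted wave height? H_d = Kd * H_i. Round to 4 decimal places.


H_d = Kd * H_i
H_d = 0.776 * 4.74
H_d = 3.6782 m

3.6782


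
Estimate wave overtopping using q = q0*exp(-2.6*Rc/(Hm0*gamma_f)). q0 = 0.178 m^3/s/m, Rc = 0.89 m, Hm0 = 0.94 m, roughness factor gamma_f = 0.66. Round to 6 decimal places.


q = q0 * exp(-2.6 * Rc / (Hm0 * gamma_f))
Exponent = -2.6 * 0.89 / (0.94 * 0.66)
= -2.6 * 0.89 / 0.6204
= -3.729852
exp(-3.729852) = 0.023996
q = 0.178 * 0.023996
q = 0.004271 m^3/s/m

0.004271


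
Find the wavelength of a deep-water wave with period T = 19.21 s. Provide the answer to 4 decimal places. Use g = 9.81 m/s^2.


L0 = g * T^2 / (2 * pi)
L0 = 9.81 * 19.21^2 / (2 * pi)
L0 = 9.81 * 369.0241 / 6.28319
L0 = 3620.1264 / 6.28319
L0 = 576.1610 m

576.1610


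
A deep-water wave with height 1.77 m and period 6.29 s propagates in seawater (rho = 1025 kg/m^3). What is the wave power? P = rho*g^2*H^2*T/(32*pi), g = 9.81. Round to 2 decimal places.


P = rho * g^2 * H^2 * T / (32 * pi)
P = 1025 * 9.81^2 * 1.77^2 * 6.29 / (32 * pi)
P = 1025 * 96.2361 * 3.1329 * 6.29 / 100.53096
P = 19335.67 W/m

19335.67


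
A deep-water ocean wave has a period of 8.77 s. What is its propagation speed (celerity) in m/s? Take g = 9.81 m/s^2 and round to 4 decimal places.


We use the deep-water celerity formula:
C = g * T / (2 * pi)
C = 9.81 * 8.77 / (2 * 3.14159...)
C = 86.033700 / 6.283185
C = 13.6927 m/s

13.6927
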